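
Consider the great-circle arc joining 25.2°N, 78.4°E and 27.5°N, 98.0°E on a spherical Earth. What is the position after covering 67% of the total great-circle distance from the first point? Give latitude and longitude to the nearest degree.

≈ 27°N, 91°E

Write both endpoints as unit vectors p₁, p₂ with components (cos φ cos λ, cos φ sin λ, sin φ).
The central angle between the endpoints is δ = arccos(p₁·p₂) ≈ 0.309 rad (17.7°).
Interpolate at f = 0.67 with slerp weights a = sin((1−f)δ)/sin δ ≈ 0.335, b = sin(fδ)/sin δ ≈ 0.676.
p = a·p₁ + b·p₂ ≈ (-0.023, 0.890, 0.455); φ = arcsin(p_z) ≈ 27.04°, λ = atan2(p_y, p_x) ≈ 91.45°.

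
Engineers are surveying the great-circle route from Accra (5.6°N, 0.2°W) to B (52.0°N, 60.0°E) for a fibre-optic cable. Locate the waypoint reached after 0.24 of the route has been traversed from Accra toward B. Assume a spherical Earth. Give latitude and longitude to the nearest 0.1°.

Write both endpoints as unit vectors p₁, p₂ with components (cos φ cos λ, cos φ sin λ, sin φ).
The central angle between the endpoints is δ = arccos(p₁·p₂) ≈ 1.179 rad (67.6°).
Interpolate at f = 0.24 with slerp weights a = sin((1−f)δ)/sin δ ≈ 0.845, b = sin(fδ)/sin δ ≈ 0.302.
p = a·p₁ + b·p₂ ≈ (0.934, 0.158, 0.321); φ = arcsin(p_z) ≈ 18.70°, λ = atan2(p_y, p_x) ≈ 9.61°.

≈ (18.7°N, 9.6°E)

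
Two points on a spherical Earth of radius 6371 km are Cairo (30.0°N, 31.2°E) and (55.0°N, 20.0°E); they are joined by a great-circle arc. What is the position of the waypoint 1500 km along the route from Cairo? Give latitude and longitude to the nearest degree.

Convert each endpoint to a unit vector on the sphere (x = cos φ cos λ, y = cos φ sin λ, z = sin φ).
The central angle between the endpoints is δ = arccos(p₁·p₂) ≈ 0.458 rad (26.3°). The total great-circle distance is δ·R ≈ 0.458 × 6371 ≈ 2919 km, so the target fraction is f = 1500/2919 ≈ 0.514.
Interpolate at f ≈ 0.514 with slerp weights a = sin((1−f)δ)/sin δ ≈ 0.499, b = sin(fδ)/sin δ ≈ 0.527.
p = a·p₁ + b·p₂ ≈ (0.654, 0.328, 0.682); φ = arcsin(p_z) ≈ 42.98°, λ = atan2(p_y, p_x) ≈ 26.59°.

≈ (43°N, 27°E)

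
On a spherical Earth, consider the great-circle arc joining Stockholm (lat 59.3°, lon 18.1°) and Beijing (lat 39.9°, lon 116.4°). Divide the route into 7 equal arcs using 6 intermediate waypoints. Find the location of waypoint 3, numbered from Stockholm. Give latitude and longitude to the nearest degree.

≈ lat 62°, lon 72°

Convert each endpoint to a unit vector on the sphere (x = cos φ cos λ, y = cos φ sin λ, z = sin φ).
The central angle between the endpoints is δ = arccos(p₁·p₂) ≈ 1.053 rad (60.3°).
Interpolate at f = 3/7 with slerp weights a = sin((1−f)δ)/sin δ ≈ 0.651, b = sin(fδ)/sin δ ≈ 0.502.
p = a·p₁ + b·p₂ ≈ (0.145, 0.448, 0.882); φ = arcsin(p_z) ≈ 61.90°, λ = atan2(p_y, p_x) ≈ 72.08°.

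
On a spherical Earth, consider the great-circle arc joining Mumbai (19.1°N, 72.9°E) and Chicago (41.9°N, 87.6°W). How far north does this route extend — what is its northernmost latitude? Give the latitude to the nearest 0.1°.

The great circle lies in the plane with unit normal n̂ = (p₁ × p₂)/|p₁ × p₂|.
Here n̂_z ≈ -0.262; the vertex latitude is φ_max = arccos|n̂_z| ≈ 74.8°.
Check via Clairaut: cos φ_max = |cos φ₁| · sin C = cos(19.1°)·sin(16.1°) ≈ 0.262, again giving ≈ 74.8°.

≈ 74.8°N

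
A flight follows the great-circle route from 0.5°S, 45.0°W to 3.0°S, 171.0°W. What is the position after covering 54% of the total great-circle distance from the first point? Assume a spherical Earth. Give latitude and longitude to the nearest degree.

≈ 4°S, 113°W

Convert each endpoint to a unit vector on the sphere (x = cos φ cos λ, y = cos φ sin λ, z = sin φ).
The central angle between the endpoints is δ = arccos(p₁·p₂) ≈ 2.198 rad (125.9°).
Interpolate at f = 0.54 with slerp weights a = sin((1−f)δ)/sin δ ≈ 1.046, b = sin(fδ)/sin δ ≈ 1.145.
p = a·p₁ + b·p₂ ≈ (-0.389, -0.918, -0.069); φ = arcsin(p_z) ≈ -3.96°, λ = atan2(p_y, p_x) ≈ -112.97°.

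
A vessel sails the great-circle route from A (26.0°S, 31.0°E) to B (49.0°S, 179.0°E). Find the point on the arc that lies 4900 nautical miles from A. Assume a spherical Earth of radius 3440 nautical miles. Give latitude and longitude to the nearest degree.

≈ (64°S, 159°E)

Write both endpoints as unit vectors p₁, p₂ with components (cos φ cos λ, cos φ sin λ, sin φ).
The central angle between the endpoints is δ = arccos(p₁·p₂) ≈ 1.741 rad (99.7°). The total great-circle distance is δ·R ≈ 1.741 × 3440 ≈ 5988 nmi, so the target fraction is f = 4900/5988 ≈ 0.818.
Interpolate at f ≈ 0.818 with slerp weights a = sin((1−f)δ)/sin δ ≈ 0.316, b = sin(fδ)/sin δ ≈ 1.004.
p = a·p₁ + b·p₂ ≈ (-0.415, 0.158, -0.896); φ = arcsin(p_z) ≈ -63.63°, λ = atan2(p_y, p_x) ≈ 159.21°.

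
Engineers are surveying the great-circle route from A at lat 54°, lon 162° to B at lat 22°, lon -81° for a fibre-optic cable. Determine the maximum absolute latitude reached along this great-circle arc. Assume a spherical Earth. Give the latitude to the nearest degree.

The great circle lies in the plane with unit normal n̂ = (p₁ × p₂)/|p₁ × p₂|.
Here n̂_z ≈ +0.486; the vertex latitude is φ_max = arccos|n̂_z| ≈ 60.9°.

≈ 61°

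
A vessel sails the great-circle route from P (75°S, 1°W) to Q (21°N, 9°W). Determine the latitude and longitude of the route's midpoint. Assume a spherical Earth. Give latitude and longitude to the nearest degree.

The haversine formula gives a central angle δ ≈ 1.678 rad (96.1°) between the endpoints.
Interpolate at f = 1/2 with slerp weights a = sin((1−f)δ)/sin δ ≈ 0.748, b = sin(fδ)/sin δ ≈ 0.748.
p = a·p₁ + b·p₂ ≈ (0.884, -0.113, -0.455); φ = arcsin(p_z) ≈ -27.04°, λ = atan2(p_y, p_x) ≈ -7.27°.

≈ (27°S, 7°W)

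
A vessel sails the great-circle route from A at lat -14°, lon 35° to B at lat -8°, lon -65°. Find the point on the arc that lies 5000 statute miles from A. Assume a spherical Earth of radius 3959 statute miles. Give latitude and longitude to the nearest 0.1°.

≈ lat -13.8°, lon -39.9°

The haversine formula gives a central angle δ ≈ 1.704 rad (97.7°) between the endpoints. The total great-circle distance is δ·R ≈ 1.704 × 3959 ≈ 6748 mi, so the target fraction is f = 5000/6748 ≈ 0.741.
Interpolate at f ≈ 0.741 with slerp weights a = sin((1−f)δ)/sin δ ≈ 0.431, b = sin(fδ)/sin δ ≈ 0.962.
p = a·p₁ + b·p₂ ≈ (0.745, -0.623, -0.238); φ = arcsin(p_z) ≈ -13.77°, λ = atan2(p_y, p_x) ≈ -39.91°.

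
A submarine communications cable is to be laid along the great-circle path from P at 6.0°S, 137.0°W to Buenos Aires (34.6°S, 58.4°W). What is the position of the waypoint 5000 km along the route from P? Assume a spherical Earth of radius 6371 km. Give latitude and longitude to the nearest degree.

The haversine formula gives a central angle δ ≈ 1.348 rad (77.2°) between the endpoints. The total great-circle distance is δ·R ≈ 1.348 × 6371 ≈ 8587 km, so the target fraction is f = 5000/8587 ≈ 0.582.
Interpolate at f ≈ 0.582 with slerp weights a = sin((1−f)δ)/sin δ ≈ 0.547, b = sin(fδ)/sin δ ≈ 0.725.
p = a·p₁ + b·p₂ ≈ (-0.086, -0.879, -0.469); φ = arcsin(p_z) ≈ -27.95°, λ = atan2(p_y, p_x) ≈ -95.55°.

≈ 28°S, 96°W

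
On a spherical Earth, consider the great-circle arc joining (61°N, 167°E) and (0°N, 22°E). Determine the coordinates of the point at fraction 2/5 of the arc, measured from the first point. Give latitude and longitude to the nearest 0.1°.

≈ (62.1°N, 58.9°E)

The haversine formula gives a central angle δ ≈ 1.979 rad (113.4°) between the endpoints.
Interpolate at f = 2/5 with slerp weights a = sin((1−f)δ)/sin δ ≈ 1.011, b = sin(fδ)/sin δ ≈ 0.775.
p = a·p₁ + b·p₂ ≈ (0.241, 0.401, 0.884); φ = arcsin(p_z) ≈ 62.11°, λ = atan2(p_y, p_x) ≈ 58.92°.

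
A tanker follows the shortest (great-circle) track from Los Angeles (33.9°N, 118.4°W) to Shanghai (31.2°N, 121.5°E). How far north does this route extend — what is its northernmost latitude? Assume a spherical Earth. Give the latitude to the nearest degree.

The great circle lies in the plane with unit normal n̂ = (p₁ × p₂)/|p₁ × p₂|.
Here n̂_z ≈ -0.616; the vertex latitude is φ_max = arccos|n̂_z| ≈ 52.0°.

≈ 52°N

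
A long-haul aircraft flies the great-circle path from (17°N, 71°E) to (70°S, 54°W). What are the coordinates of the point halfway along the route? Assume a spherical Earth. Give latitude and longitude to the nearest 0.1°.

≈ (38.6°S, 50.8°E)

From cos δ = sin φ₁ sin φ₂ + cos φ₁ cos φ₂ cos Δλ, the central angle is δ ≈ 2.051 rad (117.5°).
Interpolate at f = 1/2 with slerp weights a = sin((1−f)δ)/sin δ ≈ 0.964, b = sin(fδ)/sin δ ≈ 0.964.
p = a·p₁ + b·p₂ ≈ (0.494, 0.605, -0.624); φ = arcsin(p_z) ≈ -38.63°, λ = atan2(p_y, p_x) ≈ 50.77°.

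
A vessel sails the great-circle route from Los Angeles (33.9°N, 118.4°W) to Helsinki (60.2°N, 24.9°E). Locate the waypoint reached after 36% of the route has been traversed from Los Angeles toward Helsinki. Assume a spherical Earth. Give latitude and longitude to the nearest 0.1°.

Write both endpoints as unit vectors p₁, p₂ with components (cos φ cos λ, cos φ sin λ, sin φ).
The central angle between the endpoints is δ = arccos(p₁·p₂) ≈ 1.417 rad (81.2°).
Interpolate at f = 0.36 with slerp weights a = sin((1−f)δ)/sin δ ≈ 0.797, b = sin(fδ)/sin δ ≈ 0.494.
p = a·p₁ + b·p₂ ≈ (-0.092, -0.478, 0.873); φ = arcsin(p_z) ≈ 60.84°, λ = atan2(p_y, p_x) ≈ -100.87°.

≈ 60.8°N, 100.9°W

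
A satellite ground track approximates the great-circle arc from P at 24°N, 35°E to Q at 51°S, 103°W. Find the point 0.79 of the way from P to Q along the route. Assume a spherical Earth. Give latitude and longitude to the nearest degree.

≈ 53°S, 55°W

Write both endpoints as unit vectors p₁, p₂ with components (cos φ cos λ, cos φ sin λ, sin φ).
The central angle between the endpoints is δ = arccos(p₁·p₂) ≈ 2.409 rad (138.0°).
Interpolate at f = 0.79 with slerp weights a = sin((1−f)δ)/sin δ ≈ 0.724, b = sin(fδ)/sin δ ≈ 1.413.
p = a·p₁ + b·p₂ ≈ (0.342, -0.487, -0.804); φ = arcsin(p_z) ≈ -53.48°, λ = atan2(p_y, p_x) ≈ -54.92°.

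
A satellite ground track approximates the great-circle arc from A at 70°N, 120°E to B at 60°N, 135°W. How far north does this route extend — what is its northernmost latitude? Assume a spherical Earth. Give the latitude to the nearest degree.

≈ 75°N

The great circle lies in the plane with unit normal n̂ = (p₁ × p₂)/|p₁ × p₂|.
Here n̂_z ≈ +0.259; the vertex latitude is φ_max = arccos|n̂_z| ≈ 75.0°.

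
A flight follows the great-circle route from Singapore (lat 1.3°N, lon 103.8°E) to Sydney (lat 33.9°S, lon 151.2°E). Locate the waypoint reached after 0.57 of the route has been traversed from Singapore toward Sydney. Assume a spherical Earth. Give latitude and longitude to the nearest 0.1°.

≈ lat 20.2°S, lon 128.4°E

From cos δ = sin φ₁ sin φ₂ + cos φ₁ cos φ₂ cos Δλ, the central angle is δ ≈ 0.990 rad (56.7°).
Interpolate at f = 0.57 with slerp weights a = sin((1−f)δ)/sin δ ≈ 0.494, b = sin(fδ)/sin δ ≈ 0.640.
p = a·p₁ + b·p₂ ≈ (-0.583, 0.735, -0.346); φ = arcsin(p_z) ≈ -20.22°, λ = atan2(p_y, p_x) ≈ 128.41°.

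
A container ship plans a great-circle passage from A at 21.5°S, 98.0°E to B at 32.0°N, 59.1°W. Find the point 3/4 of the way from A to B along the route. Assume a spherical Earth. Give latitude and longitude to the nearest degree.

≈ 37°N, 11°W

Write both endpoints as unit vectors p₁, p₂ with components (cos φ cos λ, cos φ sin λ, sin φ).
The central angle between the endpoints is δ = arccos(p₁·p₂) ≈ 2.742 rad (157.1°).
Interpolate at f = 3/4 with slerp weights a = sin((1−f)δ)/sin δ ≈ 1.626, b = sin(fδ)/sin δ ≈ 2.271.
p = a·p₁ + b·p₂ ≈ (0.779, -0.155, 0.608); φ = arcsin(p_z) ≈ 37.44°, λ = atan2(p_y, p_x) ≈ -11.27°.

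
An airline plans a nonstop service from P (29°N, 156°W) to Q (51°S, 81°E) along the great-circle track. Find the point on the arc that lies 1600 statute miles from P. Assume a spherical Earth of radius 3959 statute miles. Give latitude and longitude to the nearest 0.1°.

The haversine formula gives a central angle δ ≈ 2.314 rad (132.6°) between the endpoints. The total great-circle distance is δ·R ≈ 2.314 × 3959 ≈ 9161 mi, so the target fraction is f = 1600/9161 ≈ 0.175.
Interpolate at f ≈ 0.175 with slerp weights a = sin((1−f)δ)/sin δ ≈ 1.281, b = sin(fδ)/sin δ ≈ 0.534.
p = a·p₁ + b·p₂ ≈ (-0.971, -0.124, 0.206); φ = arcsin(p_z) ≈ 11.88°, λ = atan2(p_y, p_x) ≈ -172.74°.

≈ (11.9°N, 172.7°W)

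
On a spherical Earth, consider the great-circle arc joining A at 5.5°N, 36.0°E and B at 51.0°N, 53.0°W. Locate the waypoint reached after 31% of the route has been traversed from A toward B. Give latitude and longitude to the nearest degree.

From cos δ = sin φ₁ sin φ₂ + cos φ₁ cos φ₂ cos Δλ, the central angle is δ ≈ 1.485 rad (85.1°).
Interpolate at f = 0.31 with slerp weights a = sin((1−f)δ)/sin δ ≈ 0.858, b = sin(fδ)/sin δ ≈ 0.446.
p = a·p₁ + b·p₂ ≈ (0.860, 0.278, 0.429); φ = arcsin(p_z) ≈ 25.39°, λ = atan2(p_y, p_x) ≈ 17.90°.

≈ 25°N, 18°E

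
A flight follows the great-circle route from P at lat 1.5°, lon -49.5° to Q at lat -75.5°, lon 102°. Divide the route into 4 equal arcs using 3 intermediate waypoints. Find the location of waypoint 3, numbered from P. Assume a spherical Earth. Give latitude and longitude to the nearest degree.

From cos δ = sin φ₁ sin φ₂ + cos φ₁ cos φ₂ cos Δλ, the central angle is δ ≈ 1.819 rad (104.2°).
Interpolate at f = 3/4 with slerp weights a = sin((1−f)δ)/sin δ ≈ 0.453, b = sin(fδ)/sin δ ≈ 1.010.
p = a·p₁ + b·p₂ ≈ (0.242, -0.097, -0.966); φ = arcsin(p_z) ≈ -74.91°, λ = atan2(p_y, p_x) ≈ -21.90°.

≈ lat -75°, lon -22°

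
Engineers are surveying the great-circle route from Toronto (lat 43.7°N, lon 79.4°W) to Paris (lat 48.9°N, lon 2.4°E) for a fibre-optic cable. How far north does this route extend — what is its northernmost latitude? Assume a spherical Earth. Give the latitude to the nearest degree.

≈ 54°N

The great circle lies in the plane with unit normal n̂ = (p₁ × p₂)/|p₁ × p₂|.
Here n̂_z ≈ +0.582; the vertex latitude is φ_max = arccos|n̂_z| ≈ 54.4°.
Check via Clairaut: cos φ_max = |cos φ₁| · sin C = cos(43.7°)·sin(53.6°) ≈ 0.582, again giving ≈ 54.4°.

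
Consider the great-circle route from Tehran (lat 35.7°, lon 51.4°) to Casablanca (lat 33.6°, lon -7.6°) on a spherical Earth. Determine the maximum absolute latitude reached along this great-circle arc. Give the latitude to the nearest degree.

The great circle lies in the plane with unit normal n̂ = (p₁ × p₂)/|p₁ × p₂|.
Here n̂_z ≈ -0.782; the vertex latitude is φ_max = arccos|n̂_z| ≈ 38.5°.
Check via Clairaut: cos φ_max = |cos φ₁| · sin C = cos(35.7°)·sin(74.4°) ≈ 0.782, again giving ≈ 38.5°.

≈ 39°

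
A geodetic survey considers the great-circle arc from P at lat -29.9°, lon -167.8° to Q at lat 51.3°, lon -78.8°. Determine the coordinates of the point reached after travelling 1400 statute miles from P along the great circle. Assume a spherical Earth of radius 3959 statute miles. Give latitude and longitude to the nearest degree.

≈ lat -14°, lon -154°

From cos δ = sin φ₁ sin φ₂ + cos φ₁ cos φ₂ cos Δλ, the central angle is δ ≈ 1.960 rad (112.3°). The total great-circle distance is δ·R ≈ 1.960 × 3959 ≈ 7760 mi, so the target fraction is f = 1400/7760 ≈ 0.180.
Interpolate at f ≈ 0.180 with slerp weights a = sin((1−f)δ)/sin δ ≈ 1.080, b = sin(fδ)/sin δ ≈ 0.374.
p = a·p₁ + b·p₂ ≈ (-0.870, -0.427, -0.246); φ = arcsin(p_z) ≈ -14.26°, λ = atan2(p_y, p_x) ≈ -153.83°.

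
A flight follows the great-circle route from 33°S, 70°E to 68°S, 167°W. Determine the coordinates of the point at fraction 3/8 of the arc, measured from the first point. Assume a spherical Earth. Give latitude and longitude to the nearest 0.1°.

Convert each endpoint to a unit vector on the sphere (x = cos φ cos λ, y = cos φ sin λ, z = sin φ).
The central angle between the endpoints is δ = arccos(p₁·p₂) ≈ 1.230 rad (70.5°).
Interpolate at f = 3/8 with slerp weights a = sin((1−f)δ)/sin δ ≈ 0.738, b = sin(fδ)/sin δ ≈ 0.472.
p = a·p₁ + b·p₂ ≈ (0.039, 0.542, -0.840); φ = arcsin(p_z) ≈ -57.11°, λ = atan2(p_y, p_x) ≈ 85.86°.

≈ 57.1°S, 85.9°E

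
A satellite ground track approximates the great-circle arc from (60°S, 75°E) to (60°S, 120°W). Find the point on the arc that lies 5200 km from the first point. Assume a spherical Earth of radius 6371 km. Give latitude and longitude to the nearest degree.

≈ (72°S, 126°W)

The haversine formula gives a central angle δ ≈ 1.037 rad (59.4°) between the endpoints. The total great-circle distance is δ·R ≈ 1.037 × 6371 ≈ 6609 km, so the target fraction is f = 5200/6609 ≈ 0.787.
Interpolate at f ≈ 0.787 with slerp weights a = sin((1−f)δ)/sin δ ≈ 0.255, b = sin(fδ)/sin δ ≈ 0.846.
p = a·p₁ + b·p₂ ≈ (-0.179, -0.243, -0.953); φ = arcsin(p_z) ≈ -72.43°, λ = atan2(p_y, p_x) ≈ -126.27°.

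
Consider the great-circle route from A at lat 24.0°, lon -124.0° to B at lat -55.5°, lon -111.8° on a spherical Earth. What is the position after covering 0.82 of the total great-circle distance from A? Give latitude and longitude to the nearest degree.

Convert each endpoint to a unit vector on the sphere (x = cos φ cos λ, y = cos φ sin λ, z = sin φ).
The central angle between the endpoints is δ = arccos(p₁·p₂) ≈ 1.399 rad (80.2°).
Interpolate at f = 0.82 with slerp weights a = sin((1−f)δ)/sin δ ≈ 0.253, b = sin(fδ)/sin δ ≈ 0.925.
p = a·p₁ + b·p₂ ≈ (-0.324, -0.678, -0.660); φ = arcsin(p_z) ≈ -41.28°, λ = atan2(p_y, p_x) ≈ -115.53°.

≈ lat -41°, lon -116°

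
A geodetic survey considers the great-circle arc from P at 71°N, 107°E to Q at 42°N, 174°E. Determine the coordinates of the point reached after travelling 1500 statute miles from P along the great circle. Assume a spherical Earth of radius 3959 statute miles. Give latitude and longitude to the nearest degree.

Write both endpoints as unit vectors p₁, p₂ with components (cos φ cos λ, cos φ sin λ, sin φ).
The central angle between the endpoints is δ = arccos(p₁·p₂) ≈ 0.757 rad (43.3°). The total great-circle distance is δ·R ≈ 0.757 × 3959 ≈ 2995 mi, so the target fraction is f = 1500/2995 ≈ 0.501.
Interpolate at f ≈ 0.501 with slerp weights a = sin((1−f)δ)/sin δ ≈ 0.537, b = sin(fδ)/sin δ ≈ 0.539.
p = a·p₁ + b·p₂ ≈ (-0.449, 0.209, 0.869); φ = arcsin(p_z) ≈ 60.29°, λ = atan2(p_y, p_x) ≈ 155.05°.

≈ 60°N, 155°E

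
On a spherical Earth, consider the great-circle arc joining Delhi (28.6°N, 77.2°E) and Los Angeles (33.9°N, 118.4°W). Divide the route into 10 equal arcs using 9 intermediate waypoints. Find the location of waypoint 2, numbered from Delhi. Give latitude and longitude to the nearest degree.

Write both endpoints as unit vectors p₁, p₂ with components (cos φ cos λ, cos φ sin λ, sin φ).
The central angle between the endpoints is δ = arccos(p₁·p₂) ≈ 2.021 rad (115.8°).
Interpolate at f = 2/10 with slerp weights a = sin((1−f)δ)/sin δ ≈ 1.109, b = sin(fδ)/sin δ ≈ 0.437.
p = a·p₁ + b·p₂ ≈ (0.043, 0.631, 0.775); φ = arcsin(p_z) ≈ 50.77°, λ = atan2(p_y, p_x) ≈ 86.07°.

≈ (51°N, 86°E)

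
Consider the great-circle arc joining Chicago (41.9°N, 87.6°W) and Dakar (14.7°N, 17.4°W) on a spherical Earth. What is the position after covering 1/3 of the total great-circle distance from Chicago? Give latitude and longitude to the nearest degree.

≈ 38°N, 60°W

From cos δ = sin φ₁ sin φ₂ + cos φ₁ cos φ₂ cos Δλ, the central angle is δ ≈ 1.145 rad (65.6°).
Interpolate at f = 1/3 with slerp weights a = sin((1−f)δ)/sin δ ≈ 0.759, b = sin(fδ)/sin δ ≈ 0.409.
p = a·p₁ + b·p₂ ≈ (0.401, -0.683, 0.611); φ = arcsin(p_z) ≈ 37.64°, λ = atan2(p_y, p_x) ≈ -59.57°.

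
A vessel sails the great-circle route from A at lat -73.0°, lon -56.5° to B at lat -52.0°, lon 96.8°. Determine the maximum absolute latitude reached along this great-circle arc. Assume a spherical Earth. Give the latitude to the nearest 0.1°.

The great circle lies in the plane with unit normal n̂ = (p₁ × p₂)/|p₁ × p₂|.
Here n̂_z ≈ +0.100; the vertex latitude is φ_max = arccos|n̂_z| ≈ 84.2°.

≈ -84.2°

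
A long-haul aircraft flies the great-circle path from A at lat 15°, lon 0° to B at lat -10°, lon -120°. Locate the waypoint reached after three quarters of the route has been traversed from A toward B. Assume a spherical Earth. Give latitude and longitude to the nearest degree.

Convert each endpoint to a unit vector on the sphere (x = cos φ cos λ, y = cos φ sin λ, z = sin φ).
The central angle between the endpoints is δ = arccos(p₁·p₂) ≈ 2.118 rad (121.4°).
Interpolate at f = 3/4 with slerp weights a = sin((1−f)δ)/sin δ ≈ 0.592, b = sin(fδ)/sin δ ≈ 1.171.
p = a·p₁ + b·p₂ ≈ (-0.005, -0.999, -0.050); φ = arcsin(p_z) ≈ -2.88°, λ = atan2(p_y, p_x) ≈ -90.29°.

≈ lat -3°, lon -90°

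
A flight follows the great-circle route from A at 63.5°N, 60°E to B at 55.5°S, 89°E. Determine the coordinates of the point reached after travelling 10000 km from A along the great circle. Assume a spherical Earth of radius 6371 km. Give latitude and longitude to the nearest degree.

Convert each endpoint to a unit vector on the sphere (x = cos φ cos λ, y = cos φ sin λ, z = sin φ).
The central angle between the endpoints is δ = arccos(p₁·p₂) ≈ 2.114 rad (121.1°). The total great-circle distance is δ·R ≈ 2.114 × 6371 ≈ 13465 km, so the target fraction is f = 10000/13465 ≈ 0.743.
Interpolate at f ≈ 0.743 with slerp weights a = sin((1−f)δ)/sin δ ≈ 0.604, b = sin(fδ)/sin δ ≈ 1.168.
p = a·p₁ + b·p₂ ≈ (0.146, 0.895, -0.422); φ = arcsin(p_z) ≈ -24.93°, λ = atan2(p_y, p_x) ≈ 80.71°.

≈ 25°S, 81°E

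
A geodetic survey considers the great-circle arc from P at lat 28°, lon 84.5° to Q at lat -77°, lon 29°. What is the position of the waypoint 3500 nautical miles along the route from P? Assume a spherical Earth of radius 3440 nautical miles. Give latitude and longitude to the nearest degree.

Write both endpoints as unit vectors p₁, p₂ with components (cos φ cos λ, cos φ sin λ, sin φ).
The central angle between the endpoints is δ = arccos(p₁·p₂) ≈ 1.923 rad (110.2°). The total great-circle distance is δ·R ≈ 1.923 × 3440 ≈ 6615 nmi, so the target fraction is f = 3500/6615 ≈ 0.529.
Interpolate at f ≈ 0.529 with slerp weights a = sin((1−f)δ)/sin δ ≈ 0.838, b = sin(fδ)/sin δ ≈ 0.906.
p = a·p₁ + b·p₂ ≈ (0.249, 0.836, -0.490); φ = arcsin(p_z) ≈ -29.32°, λ = atan2(p_y, p_x) ≈ 73.39°.

≈ lat -29°, lon 73°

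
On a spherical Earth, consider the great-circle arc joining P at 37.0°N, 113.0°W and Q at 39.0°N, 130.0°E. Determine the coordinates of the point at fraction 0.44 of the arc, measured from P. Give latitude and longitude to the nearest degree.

≈ 56°N, 161°W

Convert each endpoint to a unit vector on the sphere (x = cos φ cos λ, y = cos φ sin λ, z = sin φ).
The central angle between the endpoints is δ = arccos(p₁·p₂) ≈ 1.474 rad (84.4°).
Interpolate at f = 0.44 with slerp weights a = sin((1−f)δ)/sin δ ≈ 0.738, b = sin(fδ)/sin δ ≈ 0.607.
p = a·p₁ + b·p₂ ≈ (-0.533, -0.181, 0.826); φ = arcsin(p_z) ≈ 55.70°, λ = atan2(p_y, p_x) ≈ -161.22°.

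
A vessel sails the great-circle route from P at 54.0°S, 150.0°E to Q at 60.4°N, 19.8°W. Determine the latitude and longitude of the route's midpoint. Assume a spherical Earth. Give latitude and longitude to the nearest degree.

Write both endpoints as unit vectors p₁, p₂ with components (cos φ cos λ, cos φ sin λ, sin φ).
The central angle between the endpoints is δ = arccos(p₁·p₂) ≈ 2.994 rad (171.6°).
Interpolate at f = 1/2 with slerp weights a = sin((1−f)δ)/sin δ ≈ 6.798, b = sin(fδ)/sin δ ≈ 6.798.
p = a·p₁ + b·p₂ ≈ (-0.301, 0.860, 0.411); φ = arcsin(p_z) ≈ 24.27°, λ = atan2(p_y, p_x) ≈ 109.29°.

≈ 24°N, 109°E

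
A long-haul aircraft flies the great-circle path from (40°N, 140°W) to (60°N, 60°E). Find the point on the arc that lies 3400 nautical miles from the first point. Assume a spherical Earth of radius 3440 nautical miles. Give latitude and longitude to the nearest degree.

≈ (80°N, 94°E)

The haversine formula gives a central angle δ ≈ 1.373 rad (78.7°) between the endpoints. The total great-circle distance is δ·R ≈ 1.373 × 3440 ≈ 4722 nmi, so the target fraction is f = 3400/4722 ≈ 0.720.
Interpolate at f ≈ 0.720 with slerp weights a = sin((1−f)δ)/sin δ ≈ 0.382, b = sin(fδ)/sin δ ≈ 0.852.
p = a·p₁ + b·p₂ ≈ (-0.011, 0.181, 0.984); φ = arcsin(p_z) ≈ 79.58°, λ = atan2(p_y, p_x) ≈ 93.64°.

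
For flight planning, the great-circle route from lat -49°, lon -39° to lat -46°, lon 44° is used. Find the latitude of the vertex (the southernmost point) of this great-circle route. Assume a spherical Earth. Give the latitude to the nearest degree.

≈ -56°

The great circle lies in the plane with unit normal n̂ = (p₁ × p₂)/|p₁ × p₂|.
Here n̂_z ≈ +0.565; the vertex latitude is φ_max = arccos|n̂_z| ≈ 55.6°.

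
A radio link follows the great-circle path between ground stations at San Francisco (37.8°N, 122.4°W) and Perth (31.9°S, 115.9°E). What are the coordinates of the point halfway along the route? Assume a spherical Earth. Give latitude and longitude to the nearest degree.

≈ 6°N, 173°E

Convert each endpoint to a unit vector on the sphere (x = cos φ cos λ, y = cos φ sin λ, z = sin φ).
The central angle between the endpoints is δ = arccos(p₁·p₂) ≈ 2.314 rad (132.6°).
Interpolate at f = 1/2 with slerp weights a = sin((1−f)δ)/sin δ ≈ 1.243, b = sin(fδ)/sin δ ≈ 1.243.
p = a·p₁ + b·p₂ ≈ (-0.987, 0.120, 0.105); φ = arcsin(p_z) ≈ 6.03°, λ = atan2(p_y, p_x) ≈ 173.07°.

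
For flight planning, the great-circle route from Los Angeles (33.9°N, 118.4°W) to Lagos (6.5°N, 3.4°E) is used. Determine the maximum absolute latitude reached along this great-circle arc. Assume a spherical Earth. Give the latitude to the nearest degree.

≈ 41°N

The great circle lies in the plane with unit normal n̂ = (p₁ × p₂)/|p₁ × p₂|.
Here n̂_z ≈ +0.755; the vertex latitude is φ_max = arccos|n̂_z| ≈ 41.0°.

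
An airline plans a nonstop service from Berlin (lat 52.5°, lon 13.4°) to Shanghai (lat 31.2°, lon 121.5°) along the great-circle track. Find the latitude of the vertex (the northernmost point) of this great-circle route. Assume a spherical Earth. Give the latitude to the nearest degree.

The great circle lies in the plane with unit normal n̂ = (p₁ × p₂)/|p₁ × p₂|.
Here n̂_z ≈ +0.511; the vertex latitude is φ_max = arccos|n̂_z| ≈ 59.3°.
Check via Clairaut: cos φ_max = |cos φ₁| · sin C = cos(52.5°)·sin(57.1°) ≈ 0.511, again giving ≈ 59.3°.

≈ 59°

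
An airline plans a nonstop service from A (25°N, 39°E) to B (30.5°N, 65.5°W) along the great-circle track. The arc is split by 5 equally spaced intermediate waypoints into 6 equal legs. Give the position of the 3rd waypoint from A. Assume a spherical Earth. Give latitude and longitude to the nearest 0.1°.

≈ (40.7°N, 11.4°W)

Convert each endpoint to a unit vector on the sphere (x = cos φ cos λ, y = cos φ sin λ, z = sin φ).
The central angle between the endpoints is δ = arccos(p₁·p₂) ≈ 1.552 rad (88.9°).
Interpolate at f = 3/6 with slerp weights a = sin((1−f)δ)/sin δ ≈ 0.700, b = sin(fδ)/sin δ ≈ 0.700.
p = a·p₁ + b·p₂ ≈ (0.744, -0.150, 0.652); φ = arcsin(p_z) ≈ 40.66°, λ = atan2(p_y, p_x) ≈ -11.38°.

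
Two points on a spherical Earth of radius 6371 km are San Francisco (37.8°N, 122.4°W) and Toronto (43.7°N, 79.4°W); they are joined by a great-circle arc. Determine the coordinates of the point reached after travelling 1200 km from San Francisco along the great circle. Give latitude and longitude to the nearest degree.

Convert each endpoint to a unit vector on the sphere (x = cos φ cos λ, y = cos φ sin λ, z = sin φ).
The central angle between the endpoints is δ = arccos(p₁·p₂) ≈ 0.571 rad (32.7°). The total great-circle distance is δ·R ≈ 0.571 × 6371 ≈ 3639 km, so the target fraction is f = 1200/3639 ≈ 0.330.
Interpolate at f ≈ 0.330 with slerp weights a = sin((1−f)δ)/sin δ ≈ 0.691, b = sin(fδ)/sin δ ≈ 0.346.
p = a·p₁ + b·p₂ ≈ (-0.246, -0.707, 0.663); φ = arcsin(p_z) ≈ 41.51°, λ = atan2(p_y, p_x) ≈ -109.22°.

≈ (42°N, 109°W)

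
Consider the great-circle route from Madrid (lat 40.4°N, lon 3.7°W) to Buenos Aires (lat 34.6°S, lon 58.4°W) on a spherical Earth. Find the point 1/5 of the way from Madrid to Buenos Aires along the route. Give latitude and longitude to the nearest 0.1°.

The haversine formula gives a central angle δ ≈ 1.577 rad (90.3°) between the endpoints.
Interpolate at f = 1/5 with slerp weights a = sin((1−f)δ)/sin δ ≈ 0.952, b = sin(fδ)/sin δ ≈ 0.310.
p = a·p₁ + b·p₂ ≈ (0.858, -0.264, 0.441); φ = arcsin(p_z) ≈ 26.18°, λ = atan2(p_y, p_x) ≈ -17.12°.

≈ lat 26.2°N, lon 17.1°W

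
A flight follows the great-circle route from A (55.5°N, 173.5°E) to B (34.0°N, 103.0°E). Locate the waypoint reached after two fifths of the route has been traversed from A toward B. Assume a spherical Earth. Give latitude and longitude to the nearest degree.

≈ (52°N, 138°E)

Convert each endpoint to a unit vector on the sphere (x = cos φ cos λ, y = cos φ sin λ, z = sin φ).
The central angle between the endpoints is δ = arccos(p₁·p₂) ≈ 0.905 rad (51.9°).
Interpolate at f = 2/5 with slerp weights a = sin((1−f)δ)/sin δ ≈ 0.657, b = sin(fδ)/sin δ ≈ 0.450.
p = a·p₁ + b·p₂ ≈ (-0.454, 0.406, 0.793); φ = arcsin(p_z) ≈ 52.50°, λ = atan2(p_y, p_x) ≈ 138.19°.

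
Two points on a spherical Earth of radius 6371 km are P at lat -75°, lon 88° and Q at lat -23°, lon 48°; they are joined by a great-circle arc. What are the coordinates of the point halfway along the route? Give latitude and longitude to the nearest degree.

Write both endpoints as unit vectors p₁, p₂ with components (cos φ cos λ, cos φ sin λ, sin φ).
The central angle between the endpoints is δ = arccos(p₁·p₂) ≈ 0.977 rad (55.9°).
Interpolate at f = 1/2 with slerp weights a = sin((1−f)δ)/sin δ ≈ 0.566, b = sin(fδ)/sin δ ≈ 0.566.
p = a·p₁ + b·p₂ ≈ (0.354, 0.534, -0.768); φ = arcsin(p_z) ≈ -50.18°, λ = atan2(p_y, p_x) ≈ 56.46°.

≈ lat -50°, lon 56°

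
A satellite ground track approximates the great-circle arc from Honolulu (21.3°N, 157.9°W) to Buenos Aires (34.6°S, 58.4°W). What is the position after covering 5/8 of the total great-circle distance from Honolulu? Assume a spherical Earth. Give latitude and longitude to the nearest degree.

≈ (18°S, 101°W)

Convert each endpoint to a unit vector on the sphere (x = cos φ cos λ, y = cos φ sin λ, z = sin φ).
The central angle between the endpoints is δ = arccos(p₁·p₂) ≈ 1.910 rad (109.4°).
Interpolate at f = 5/8 with slerp weights a = sin((1−f)δ)/sin δ ≈ 0.696, b = sin(fδ)/sin δ ≈ 0.986.
p = a·p₁ + b·p₂ ≈ (-0.176, -0.935, -0.307); φ = arcsin(p_z) ≈ -17.88°, λ = atan2(p_y, p_x) ≈ -100.64°.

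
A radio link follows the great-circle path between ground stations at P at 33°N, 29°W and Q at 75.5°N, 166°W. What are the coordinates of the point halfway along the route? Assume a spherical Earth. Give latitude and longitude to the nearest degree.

Convert each endpoint to a unit vector on the sphere (x = cos φ cos λ, y = cos φ sin λ, z = sin φ).
The central angle between the endpoints is δ = arccos(p₁·p₂) ≈ 1.188 rad (68.1°).
Interpolate at f = 1/2 with slerp weights a = sin((1−f)δ)/sin δ ≈ 0.603, b = sin(fδ)/sin δ ≈ 0.603.
p = a·p₁ + b·p₂ ≈ (0.296, -0.282, 0.913); φ = arcsin(p_z) ≈ 65.88°, λ = atan2(p_y, p_x) ≈ -43.60°.

≈ 66°N, 44°W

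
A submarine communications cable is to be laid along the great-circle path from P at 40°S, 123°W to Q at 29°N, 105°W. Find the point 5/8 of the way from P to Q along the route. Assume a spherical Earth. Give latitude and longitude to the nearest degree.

The haversine formula gives a central angle δ ≈ 1.239 rad (71.0°) between the endpoints.
Interpolate at f = 5/8 with slerp weights a = sin((1−f)δ)/sin δ ≈ 0.474, b = sin(fδ)/sin δ ≈ 0.740.
p = a·p₁ + b·p₂ ≈ (-0.365, -0.929, 0.054); φ = arcsin(p_z) ≈ 3.09°, λ = atan2(p_y, p_x) ≈ -111.45°.

≈ 3°N, 111°W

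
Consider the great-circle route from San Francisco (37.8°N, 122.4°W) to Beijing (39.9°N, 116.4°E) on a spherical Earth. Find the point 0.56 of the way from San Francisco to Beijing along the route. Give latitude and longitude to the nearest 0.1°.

Convert each endpoint to a unit vector on the sphere (x = cos φ cos λ, y = cos φ sin λ, z = sin φ).
The central angle between the endpoints is δ = arccos(p₁·p₂) ≈ 1.492 rad (85.5°).
Interpolate at f = 0.56 with slerp weights a = sin((1−f)δ)/sin δ ≈ 0.612, b = sin(fδ)/sin δ ≈ 0.744.
p = a·p₁ + b·p₂ ≈ (-0.513, 0.103, 0.852); φ = arcsin(p_z) ≈ 58.46°, λ = atan2(p_y, p_x) ≈ 168.67°.

≈ (58.5°N, 168.7°E)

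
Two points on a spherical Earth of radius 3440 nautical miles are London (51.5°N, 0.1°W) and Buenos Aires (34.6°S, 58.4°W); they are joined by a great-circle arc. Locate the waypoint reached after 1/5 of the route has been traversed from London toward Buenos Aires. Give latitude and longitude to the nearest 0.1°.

≈ 35.8°N, 17.6°W

From cos δ = sin φ₁ sin φ₂ + cos φ₁ cos φ₂ cos Δλ, the central angle is δ ≈ 1.747 rad (100.1°).
Interpolate at f = 1/5 with slerp weights a = sin((1−f)δ)/sin δ ≈ 1.000, b = sin(fδ)/sin δ ≈ 0.348.
p = a·p₁ + b·p₂ ≈ (0.773, -0.245, 0.586); φ = arcsin(p_z) ≈ 35.84°, λ = atan2(p_y, p_x) ≈ -17.58°.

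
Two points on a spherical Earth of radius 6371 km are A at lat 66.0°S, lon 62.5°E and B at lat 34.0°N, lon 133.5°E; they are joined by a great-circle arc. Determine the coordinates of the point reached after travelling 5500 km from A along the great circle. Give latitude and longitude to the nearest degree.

≈ lat 26°S, lon 109°E

Convert each endpoint to a unit vector on the sphere (x = cos φ cos λ, y = cos φ sin λ, z = sin φ).
The central angle between the endpoints is δ = arccos(p₁·p₂) ≈ 1.983 rad (113.6°). The total great-circle distance is δ·R ≈ 1.983 × 6371 ≈ 12637 km, so the target fraction is f = 5500/12637 ≈ 0.435.
Interpolate at f ≈ 0.435 with slerp weights a = sin((1−f)δ)/sin δ ≈ 0.983, b = sin(fδ)/sin δ ≈ 0.830.
p = a·p₁ + b·p₂ ≈ (-0.289, 0.853, -0.434); φ = arcsin(p_z) ≈ -25.71°, λ = atan2(p_y, p_x) ≈ 108.70°.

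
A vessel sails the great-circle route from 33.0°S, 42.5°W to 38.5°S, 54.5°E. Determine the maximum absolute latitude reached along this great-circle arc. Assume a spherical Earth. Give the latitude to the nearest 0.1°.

≈ 47.6°S

The great circle lies in the plane with unit normal n̂ = (p₁ × p₂)/|p₁ × p₂|.
Here n̂_z ≈ +0.674; the vertex latitude is φ_max = arccos|n̂_z| ≈ 47.6°.
Check via Clairaut: cos φ_max = |cos φ₁| · sin C = cos(33.0°)·sin(126.5°) ≈ 0.674, again giving ≈ 47.6°.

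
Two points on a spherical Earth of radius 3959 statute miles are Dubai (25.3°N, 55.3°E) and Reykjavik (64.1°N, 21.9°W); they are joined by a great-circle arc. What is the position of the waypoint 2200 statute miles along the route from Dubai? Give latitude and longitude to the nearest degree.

≈ 51°N, 31°E

From cos δ = sin φ₁ sin φ₂ + cos φ₁ cos φ₂ cos Δλ, the central angle is δ ≈ 1.079 rad (61.8°). The total great-circle distance is δ·R ≈ 1.079 × 3959 ≈ 4273 mi, so the target fraction is f = 2200/4273 ≈ 0.515.
Interpolate at f ≈ 0.515 with slerp weights a = sin((1−f)δ)/sin δ ≈ 0.567, b = sin(fδ)/sin δ ≈ 0.598.
p = a·p₁ + b·p₂ ≈ (0.534, 0.324, 0.781); φ = arcsin(p_z) ≈ 51.32°, λ = atan2(p_y, p_x) ≈ 31.23°.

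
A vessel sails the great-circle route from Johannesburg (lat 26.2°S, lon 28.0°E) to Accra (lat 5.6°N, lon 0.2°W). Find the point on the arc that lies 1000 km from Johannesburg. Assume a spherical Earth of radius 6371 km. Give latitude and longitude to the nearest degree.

≈ lat 20°S, lon 21°E

From cos δ = sin φ₁ sin φ₂ + cos φ₁ cos φ₂ cos Δλ, the central angle is δ ≈ 0.732 rad (41.9°). The total great-circle distance is δ·R ≈ 0.732 × 6371 ≈ 4663 km, so the target fraction is f = 1000/4663 ≈ 0.214.
Interpolate at f ≈ 0.214 with slerp weights a = sin((1−f)δ)/sin δ ≈ 0.814, b = sin(fδ)/sin δ ≈ 0.234.
p = a·p₁ + b·p₂ ≈ (0.877, 0.342, -0.336); φ = arcsin(p_z) ≈ -19.66°, λ = atan2(p_y, p_x) ≈ 21.29°.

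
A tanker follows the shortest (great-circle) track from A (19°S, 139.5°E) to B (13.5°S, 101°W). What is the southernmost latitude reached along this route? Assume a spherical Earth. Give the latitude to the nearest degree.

≈ 30°S

The great circle lies in the plane with unit normal n̂ = (p₁ × p₂)/|p₁ × p₂|.
Here n̂_z ≈ +0.864; the vertex latitude is φ_max = arccos|n̂_z| ≈ 30.2°.
Check via Clairaut: cos φ_max = |cos φ₁| · sin C = cos(19.0°)·sin(114.0°) ≈ 0.864, again giving ≈ 30.2°.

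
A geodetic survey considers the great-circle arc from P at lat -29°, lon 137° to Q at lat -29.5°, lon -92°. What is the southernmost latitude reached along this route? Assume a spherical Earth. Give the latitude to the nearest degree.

≈ -53°

The great circle lies in the plane with unit normal n̂ = (p₁ × p₂)/|p₁ × p₂|.
Here n̂_z ≈ +0.595; the vertex latitude is φ_max = arccos|n̂_z| ≈ 53.5°.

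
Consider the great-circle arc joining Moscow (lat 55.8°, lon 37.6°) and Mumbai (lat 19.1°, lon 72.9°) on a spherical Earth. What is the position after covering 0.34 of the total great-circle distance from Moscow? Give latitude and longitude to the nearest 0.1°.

≈ lat 44.6°, lon 54.2°

From cos δ = sin φ₁ sin φ₂ + cos φ₁ cos φ₂ cos Δλ, the central angle is δ ≈ 0.790 rad (45.2°).
Interpolate at f = 0.34 with slerp weights a = sin((1−f)δ)/sin δ ≈ 0.701, b = sin(fδ)/sin δ ≈ 0.374.
p = a·p₁ + b·p₂ ≈ (0.416, 0.578, 0.702); φ = arcsin(p_z) ≈ 44.60°, λ = atan2(p_y, p_x) ≈ 54.25°.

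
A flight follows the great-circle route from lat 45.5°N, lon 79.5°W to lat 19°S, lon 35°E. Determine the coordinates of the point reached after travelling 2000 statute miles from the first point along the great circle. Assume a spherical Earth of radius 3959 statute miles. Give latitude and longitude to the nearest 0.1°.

≈ lat 40.1°N, lon 40.3°W

Convert each endpoint to a unit vector on the sphere (x = cos φ cos λ, y = cos φ sin λ, z = sin φ).
The central angle between the endpoints is δ = arccos(p₁·p₂) ≈ 2.103 rad (120.5°). The total great-circle distance is δ·R ≈ 2.103 × 3959 ≈ 8324 mi, so the target fraction is f = 2000/8324 ≈ 0.240.
Interpolate at f ≈ 0.240 with slerp weights a = sin((1−f)δ)/sin δ ≈ 1.160, b = sin(fδ)/sin δ ≈ 0.561.
p = a·p₁ + b·p₂ ≈ (0.583, -0.495, 0.644); φ = arcsin(p_z) ≈ 40.12°, λ = atan2(p_y, p_x) ≈ -40.32°.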